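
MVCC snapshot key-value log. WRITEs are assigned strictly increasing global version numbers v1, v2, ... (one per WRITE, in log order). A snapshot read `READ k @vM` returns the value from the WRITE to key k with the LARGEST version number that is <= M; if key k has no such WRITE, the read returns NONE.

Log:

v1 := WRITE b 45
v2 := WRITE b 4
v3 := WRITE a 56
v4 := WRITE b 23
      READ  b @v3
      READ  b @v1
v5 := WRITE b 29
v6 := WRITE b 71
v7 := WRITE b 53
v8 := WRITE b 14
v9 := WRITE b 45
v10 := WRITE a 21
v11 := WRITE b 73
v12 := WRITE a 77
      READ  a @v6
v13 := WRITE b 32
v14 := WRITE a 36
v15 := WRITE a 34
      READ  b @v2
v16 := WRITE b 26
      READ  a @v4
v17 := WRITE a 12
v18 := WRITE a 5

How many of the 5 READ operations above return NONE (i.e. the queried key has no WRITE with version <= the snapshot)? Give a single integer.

Answer: 0

Derivation:
v1: WRITE b=45  (b history now [(1, 45)])
v2: WRITE b=4  (b history now [(1, 45), (2, 4)])
v3: WRITE a=56  (a history now [(3, 56)])
v4: WRITE b=23  (b history now [(1, 45), (2, 4), (4, 23)])
READ b @v3: history=[(1, 45), (2, 4), (4, 23)] -> pick v2 -> 4
READ b @v1: history=[(1, 45), (2, 4), (4, 23)] -> pick v1 -> 45
v5: WRITE b=29  (b history now [(1, 45), (2, 4), (4, 23), (5, 29)])
v6: WRITE b=71  (b history now [(1, 45), (2, 4), (4, 23), (5, 29), (6, 71)])
v7: WRITE b=53  (b history now [(1, 45), (2, 4), (4, 23), (5, 29), (6, 71), (7, 53)])
v8: WRITE b=14  (b history now [(1, 45), (2, 4), (4, 23), (5, 29), (6, 71), (7, 53), (8, 14)])
v9: WRITE b=45  (b history now [(1, 45), (2, 4), (4, 23), (5, 29), (6, 71), (7, 53), (8, 14), (9, 45)])
v10: WRITE a=21  (a history now [(3, 56), (10, 21)])
v11: WRITE b=73  (b history now [(1, 45), (2, 4), (4, 23), (5, 29), (6, 71), (7, 53), (8, 14), (9, 45), (11, 73)])
v12: WRITE a=77  (a history now [(3, 56), (10, 21), (12, 77)])
READ a @v6: history=[(3, 56), (10, 21), (12, 77)] -> pick v3 -> 56
v13: WRITE b=32  (b history now [(1, 45), (2, 4), (4, 23), (5, 29), (6, 71), (7, 53), (8, 14), (9, 45), (11, 73), (13, 32)])
v14: WRITE a=36  (a history now [(3, 56), (10, 21), (12, 77), (14, 36)])
v15: WRITE a=34  (a history now [(3, 56), (10, 21), (12, 77), (14, 36), (15, 34)])
READ b @v2: history=[(1, 45), (2, 4), (4, 23), (5, 29), (6, 71), (7, 53), (8, 14), (9, 45), (11, 73), (13, 32)] -> pick v2 -> 4
v16: WRITE b=26  (b history now [(1, 45), (2, 4), (4, 23), (5, 29), (6, 71), (7, 53), (8, 14), (9, 45), (11, 73), (13, 32), (16, 26)])
READ a @v4: history=[(3, 56), (10, 21), (12, 77), (14, 36), (15, 34)] -> pick v3 -> 56
v17: WRITE a=12  (a history now [(3, 56), (10, 21), (12, 77), (14, 36), (15, 34), (17, 12)])
v18: WRITE a=5  (a history now [(3, 56), (10, 21), (12, 77), (14, 36), (15, 34), (17, 12), (18, 5)])
Read results in order: ['4', '45', '56', '4', '56']
NONE count = 0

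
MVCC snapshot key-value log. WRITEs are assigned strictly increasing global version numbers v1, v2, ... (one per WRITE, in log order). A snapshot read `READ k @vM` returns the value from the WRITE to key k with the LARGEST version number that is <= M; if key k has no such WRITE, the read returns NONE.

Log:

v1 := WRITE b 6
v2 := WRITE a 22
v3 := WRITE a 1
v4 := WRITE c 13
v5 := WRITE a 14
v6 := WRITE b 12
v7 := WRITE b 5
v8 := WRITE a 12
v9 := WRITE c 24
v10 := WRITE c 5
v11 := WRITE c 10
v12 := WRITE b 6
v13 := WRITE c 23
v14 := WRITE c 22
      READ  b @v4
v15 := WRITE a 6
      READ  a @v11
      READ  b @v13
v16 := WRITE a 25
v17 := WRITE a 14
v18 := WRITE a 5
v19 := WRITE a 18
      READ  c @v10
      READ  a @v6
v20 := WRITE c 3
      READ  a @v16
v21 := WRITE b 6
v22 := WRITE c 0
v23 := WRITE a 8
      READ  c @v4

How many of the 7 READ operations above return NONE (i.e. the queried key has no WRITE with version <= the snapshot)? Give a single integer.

Answer: 0

Derivation:
v1: WRITE b=6  (b history now [(1, 6)])
v2: WRITE a=22  (a history now [(2, 22)])
v3: WRITE a=1  (a history now [(2, 22), (3, 1)])
v4: WRITE c=13  (c history now [(4, 13)])
v5: WRITE a=14  (a history now [(2, 22), (3, 1), (5, 14)])
v6: WRITE b=12  (b history now [(1, 6), (6, 12)])
v7: WRITE b=5  (b history now [(1, 6), (6, 12), (7, 5)])
v8: WRITE a=12  (a history now [(2, 22), (3, 1), (5, 14), (8, 12)])
v9: WRITE c=24  (c history now [(4, 13), (9, 24)])
v10: WRITE c=5  (c history now [(4, 13), (9, 24), (10, 5)])
v11: WRITE c=10  (c history now [(4, 13), (9, 24), (10, 5), (11, 10)])
v12: WRITE b=6  (b history now [(1, 6), (6, 12), (7, 5), (12, 6)])
v13: WRITE c=23  (c history now [(4, 13), (9, 24), (10, 5), (11, 10), (13, 23)])
v14: WRITE c=22  (c history now [(4, 13), (9, 24), (10, 5), (11, 10), (13, 23), (14, 22)])
READ b @v4: history=[(1, 6), (6, 12), (7, 5), (12, 6)] -> pick v1 -> 6
v15: WRITE a=6  (a history now [(2, 22), (3, 1), (5, 14), (8, 12), (15, 6)])
READ a @v11: history=[(2, 22), (3, 1), (5, 14), (8, 12), (15, 6)] -> pick v8 -> 12
READ b @v13: history=[(1, 6), (6, 12), (7, 5), (12, 6)] -> pick v12 -> 6
v16: WRITE a=25  (a history now [(2, 22), (3, 1), (5, 14), (8, 12), (15, 6), (16, 25)])
v17: WRITE a=14  (a history now [(2, 22), (3, 1), (5, 14), (8, 12), (15, 6), (16, 25), (17, 14)])
v18: WRITE a=5  (a history now [(2, 22), (3, 1), (5, 14), (8, 12), (15, 6), (16, 25), (17, 14), (18, 5)])
v19: WRITE a=18  (a history now [(2, 22), (3, 1), (5, 14), (8, 12), (15, 6), (16, 25), (17, 14), (18, 5), (19, 18)])
READ c @v10: history=[(4, 13), (9, 24), (10, 5), (11, 10), (13, 23), (14, 22)] -> pick v10 -> 5
READ a @v6: history=[(2, 22), (3, 1), (5, 14), (8, 12), (15, 6), (16, 25), (17, 14), (18, 5), (19, 18)] -> pick v5 -> 14
v20: WRITE c=3  (c history now [(4, 13), (9, 24), (10, 5), (11, 10), (13, 23), (14, 22), (20, 3)])
READ a @v16: history=[(2, 22), (3, 1), (5, 14), (8, 12), (15, 6), (16, 25), (17, 14), (18, 5), (19, 18)] -> pick v16 -> 25
v21: WRITE b=6  (b history now [(1, 6), (6, 12), (7, 5), (12, 6), (21, 6)])
v22: WRITE c=0  (c history now [(4, 13), (9, 24), (10, 5), (11, 10), (13, 23), (14, 22), (20, 3), (22, 0)])
v23: WRITE a=8  (a history now [(2, 22), (3, 1), (5, 14), (8, 12), (15, 6), (16, 25), (17, 14), (18, 5), (19, 18), (23, 8)])
READ c @v4: history=[(4, 13), (9, 24), (10, 5), (11, 10), (13, 23), (14, 22), (20, 3), (22, 0)] -> pick v4 -> 13
Read results in order: ['6', '12', '6', '5', '14', '25', '13']
NONE count = 0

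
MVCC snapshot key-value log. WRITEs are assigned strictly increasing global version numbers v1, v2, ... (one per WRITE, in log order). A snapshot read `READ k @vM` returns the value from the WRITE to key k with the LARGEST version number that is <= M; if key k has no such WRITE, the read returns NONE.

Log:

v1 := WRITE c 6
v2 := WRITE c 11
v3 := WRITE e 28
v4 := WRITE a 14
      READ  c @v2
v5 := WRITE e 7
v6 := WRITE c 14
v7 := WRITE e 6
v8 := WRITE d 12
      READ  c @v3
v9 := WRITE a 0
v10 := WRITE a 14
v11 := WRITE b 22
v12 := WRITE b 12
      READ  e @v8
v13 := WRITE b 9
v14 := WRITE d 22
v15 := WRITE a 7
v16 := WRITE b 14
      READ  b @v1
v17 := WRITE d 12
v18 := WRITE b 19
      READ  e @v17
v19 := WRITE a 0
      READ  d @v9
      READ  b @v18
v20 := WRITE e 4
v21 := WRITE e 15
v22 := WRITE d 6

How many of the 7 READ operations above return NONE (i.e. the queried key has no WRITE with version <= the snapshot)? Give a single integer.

Answer: 1

Derivation:
v1: WRITE c=6  (c history now [(1, 6)])
v2: WRITE c=11  (c history now [(1, 6), (2, 11)])
v3: WRITE e=28  (e history now [(3, 28)])
v4: WRITE a=14  (a history now [(4, 14)])
READ c @v2: history=[(1, 6), (2, 11)] -> pick v2 -> 11
v5: WRITE e=7  (e history now [(3, 28), (5, 7)])
v6: WRITE c=14  (c history now [(1, 6), (2, 11), (6, 14)])
v7: WRITE e=6  (e history now [(3, 28), (5, 7), (7, 6)])
v8: WRITE d=12  (d history now [(8, 12)])
READ c @v3: history=[(1, 6), (2, 11), (6, 14)] -> pick v2 -> 11
v9: WRITE a=0  (a history now [(4, 14), (9, 0)])
v10: WRITE a=14  (a history now [(4, 14), (9, 0), (10, 14)])
v11: WRITE b=22  (b history now [(11, 22)])
v12: WRITE b=12  (b history now [(11, 22), (12, 12)])
READ e @v8: history=[(3, 28), (5, 7), (7, 6)] -> pick v7 -> 6
v13: WRITE b=9  (b history now [(11, 22), (12, 12), (13, 9)])
v14: WRITE d=22  (d history now [(8, 12), (14, 22)])
v15: WRITE a=7  (a history now [(4, 14), (9, 0), (10, 14), (15, 7)])
v16: WRITE b=14  (b history now [(11, 22), (12, 12), (13, 9), (16, 14)])
READ b @v1: history=[(11, 22), (12, 12), (13, 9), (16, 14)] -> no version <= 1 -> NONE
v17: WRITE d=12  (d history now [(8, 12), (14, 22), (17, 12)])
v18: WRITE b=19  (b history now [(11, 22), (12, 12), (13, 9), (16, 14), (18, 19)])
READ e @v17: history=[(3, 28), (5, 7), (7, 6)] -> pick v7 -> 6
v19: WRITE a=0  (a history now [(4, 14), (9, 0), (10, 14), (15, 7), (19, 0)])
READ d @v9: history=[(8, 12), (14, 22), (17, 12)] -> pick v8 -> 12
READ b @v18: history=[(11, 22), (12, 12), (13, 9), (16, 14), (18, 19)] -> pick v18 -> 19
v20: WRITE e=4  (e history now [(3, 28), (5, 7), (7, 6), (20, 4)])
v21: WRITE e=15  (e history now [(3, 28), (5, 7), (7, 6), (20, 4), (21, 15)])
v22: WRITE d=6  (d history now [(8, 12), (14, 22), (17, 12), (22, 6)])
Read results in order: ['11', '11', '6', 'NONE', '6', '12', '19']
NONE count = 1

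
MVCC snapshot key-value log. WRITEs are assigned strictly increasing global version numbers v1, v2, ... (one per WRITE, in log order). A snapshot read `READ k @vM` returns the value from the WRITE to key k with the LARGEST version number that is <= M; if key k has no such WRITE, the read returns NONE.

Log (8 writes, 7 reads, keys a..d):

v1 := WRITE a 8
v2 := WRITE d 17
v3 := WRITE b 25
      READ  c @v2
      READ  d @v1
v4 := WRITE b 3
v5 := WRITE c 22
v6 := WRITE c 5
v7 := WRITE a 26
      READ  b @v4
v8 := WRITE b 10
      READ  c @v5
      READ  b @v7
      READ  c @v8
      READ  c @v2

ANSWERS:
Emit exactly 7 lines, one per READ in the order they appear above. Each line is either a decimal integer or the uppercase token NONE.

v1: WRITE a=8  (a history now [(1, 8)])
v2: WRITE d=17  (d history now [(2, 17)])
v3: WRITE b=25  (b history now [(3, 25)])
READ c @v2: history=[] -> no version <= 2 -> NONE
READ d @v1: history=[(2, 17)] -> no version <= 1 -> NONE
v4: WRITE b=3  (b history now [(3, 25), (4, 3)])
v5: WRITE c=22  (c history now [(5, 22)])
v6: WRITE c=5  (c history now [(5, 22), (6, 5)])
v7: WRITE a=26  (a history now [(1, 8), (7, 26)])
READ b @v4: history=[(3, 25), (4, 3)] -> pick v4 -> 3
v8: WRITE b=10  (b history now [(3, 25), (4, 3), (8, 10)])
READ c @v5: history=[(5, 22), (6, 5)] -> pick v5 -> 22
READ b @v7: history=[(3, 25), (4, 3), (8, 10)] -> pick v4 -> 3
READ c @v8: history=[(5, 22), (6, 5)] -> pick v6 -> 5
READ c @v2: history=[(5, 22), (6, 5)] -> no version <= 2 -> NONE

Answer: NONE
NONE
3
22
3
5
NONE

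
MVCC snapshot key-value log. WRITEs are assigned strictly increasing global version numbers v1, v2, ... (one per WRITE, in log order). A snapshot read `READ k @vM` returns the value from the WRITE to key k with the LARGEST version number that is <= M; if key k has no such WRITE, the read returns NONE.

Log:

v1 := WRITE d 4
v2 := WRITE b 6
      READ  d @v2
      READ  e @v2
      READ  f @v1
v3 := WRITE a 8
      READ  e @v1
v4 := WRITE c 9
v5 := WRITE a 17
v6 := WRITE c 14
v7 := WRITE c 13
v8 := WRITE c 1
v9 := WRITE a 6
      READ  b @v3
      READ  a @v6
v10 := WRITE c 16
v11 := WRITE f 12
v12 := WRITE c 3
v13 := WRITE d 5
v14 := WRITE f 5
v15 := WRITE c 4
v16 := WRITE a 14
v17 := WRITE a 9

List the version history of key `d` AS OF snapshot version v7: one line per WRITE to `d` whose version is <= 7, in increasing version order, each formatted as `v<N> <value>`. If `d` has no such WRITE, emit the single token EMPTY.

Scan writes for key=d with version <= 7:
  v1 WRITE d 4 -> keep
  v2 WRITE b 6 -> skip
  v3 WRITE a 8 -> skip
  v4 WRITE c 9 -> skip
  v5 WRITE a 17 -> skip
  v6 WRITE c 14 -> skip
  v7 WRITE c 13 -> skip
  v8 WRITE c 1 -> skip
  v9 WRITE a 6 -> skip
  v10 WRITE c 16 -> skip
  v11 WRITE f 12 -> skip
  v12 WRITE c 3 -> skip
  v13 WRITE d 5 -> drop (> snap)
  v14 WRITE f 5 -> skip
  v15 WRITE c 4 -> skip
  v16 WRITE a 14 -> skip
  v17 WRITE a 9 -> skip
Collected: [(1, 4)]

Answer: v1 4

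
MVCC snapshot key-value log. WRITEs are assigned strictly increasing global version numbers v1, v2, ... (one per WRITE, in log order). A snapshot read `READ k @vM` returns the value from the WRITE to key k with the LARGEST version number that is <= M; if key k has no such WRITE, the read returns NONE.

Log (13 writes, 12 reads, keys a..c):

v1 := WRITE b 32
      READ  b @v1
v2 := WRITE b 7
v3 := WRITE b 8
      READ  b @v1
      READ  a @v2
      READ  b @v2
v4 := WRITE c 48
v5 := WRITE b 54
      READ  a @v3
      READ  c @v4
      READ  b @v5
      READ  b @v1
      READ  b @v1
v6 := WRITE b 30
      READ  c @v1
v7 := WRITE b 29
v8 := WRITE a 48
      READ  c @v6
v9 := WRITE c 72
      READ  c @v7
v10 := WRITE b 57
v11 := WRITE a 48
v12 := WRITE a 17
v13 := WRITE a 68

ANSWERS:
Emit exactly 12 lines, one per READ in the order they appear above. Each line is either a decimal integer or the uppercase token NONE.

Answer: 32
32
NONE
7
NONE
48
54
32
32
NONE
48
48

Derivation:
v1: WRITE b=32  (b history now [(1, 32)])
READ b @v1: history=[(1, 32)] -> pick v1 -> 32
v2: WRITE b=7  (b history now [(1, 32), (2, 7)])
v3: WRITE b=8  (b history now [(1, 32), (2, 7), (3, 8)])
READ b @v1: history=[(1, 32), (2, 7), (3, 8)] -> pick v1 -> 32
READ a @v2: history=[] -> no version <= 2 -> NONE
READ b @v2: history=[(1, 32), (2, 7), (3, 8)] -> pick v2 -> 7
v4: WRITE c=48  (c history now [(4, 48)])
v5: WRITE b=54  (b history now [(1, 32), (2, 7), (3, 8), (5, 54)])
READ a @v3: history=[] -> no version <= 3 -> NONE
READ c @v4: history=[(4, 48)] -> pick v4 -> 48
READ b @v5: history=[(1, 32), (2, 7), (3, 8), (5, 54)] -> pick v5 -> 54
READ b @v1: history=[(1, 32), (2, 7), (3, 8), (5, 54)] -> pick v1 -> 32
READ b @v1: history=[(1, 32), (2, 7), (3, 8), (5, 54)] -> pick v1 -> 32
v6: WRITE b=30  (b history now [(1, 32), (2, 7), (3, 8), (5, 54), (6, 30)])
READ c @v1: history=[(4, 48)] -> no version <= 1 -> NONE
v7: WRITE b=29  (b history now [(1, 32), (2, 7), (3, 8), (5, 54), (6, 30), (7, 29)])
v8: WRITE a=48  (a history now [(8, 48)])
READ c @v6: history=[(4, 48)] -> pick v4 -> 48
v9: WRITE c=72  (c history now [(4, 48), (9, 72)])
READ c @v7: history=[(4, 48), (9, 72)] -> pick v4 -> 48
v10: WRITE b=57  (b history now [(1, 32), (2, 7), (3, 8), (5, 54), (6, 30), (7, 29), (10, 57)])
v11: WRITE a=48  (a history now [(8, 48), (11, 48)])
v12: WRITE a=17  (a history now [(8, 48), (11, 48), (12, 17)])
v13: WRITE a=68  (a history now [(8, 48), (11, 48), (12, 17), (13, 68)])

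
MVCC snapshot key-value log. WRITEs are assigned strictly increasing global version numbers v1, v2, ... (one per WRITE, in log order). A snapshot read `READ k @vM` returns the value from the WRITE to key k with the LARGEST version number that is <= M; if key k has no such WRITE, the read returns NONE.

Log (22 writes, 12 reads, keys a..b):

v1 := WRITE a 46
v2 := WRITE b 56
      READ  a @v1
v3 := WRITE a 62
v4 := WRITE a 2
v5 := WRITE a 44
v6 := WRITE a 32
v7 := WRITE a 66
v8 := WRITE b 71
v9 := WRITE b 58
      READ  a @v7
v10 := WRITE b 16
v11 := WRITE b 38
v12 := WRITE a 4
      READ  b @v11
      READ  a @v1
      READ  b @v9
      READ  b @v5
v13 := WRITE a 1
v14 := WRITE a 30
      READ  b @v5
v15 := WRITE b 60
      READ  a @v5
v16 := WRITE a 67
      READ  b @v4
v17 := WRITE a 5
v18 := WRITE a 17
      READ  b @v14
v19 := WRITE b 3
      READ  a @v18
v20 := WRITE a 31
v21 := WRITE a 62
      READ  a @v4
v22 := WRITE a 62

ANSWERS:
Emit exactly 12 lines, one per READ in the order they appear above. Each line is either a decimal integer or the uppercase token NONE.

v1: WRITE a=46  (a history now [(1, 46)])
v2: WRITE b=56  (b history now [(2, 56)])
READ a @v1: history=[(1, 46)] -> pick v1 -> 46
v3: WRITE a=62  (a history now [(1, 46), (3, 62)])
v4: WRITE a=2  (a history now [(1, 46), (3, 62), (4, 2)])
v5: WRITE a=44  (a history now [(1, 46), (3, 62), (4, 2), (5, 44)])
v6: WRITE a=32  (a history now [(1, 46), (3, 62), (4, 2), (5, 44), (6, 32)])
v7: WRITE a=66  (a history now [(1, 46), (3, 62), (4, 2), (5, 44), (6, 32), (7, 66)])
v8: WRITE b=71  (b history now [(2, 56), (8, 71)])
v9: WRITE b=58  (b history now [(2, 56), (8, 71), (9, 58)])
READ a @v7: history=[(1, 46), (3, 62), (4, 2), (5, 44), (6, 32), (7, 66)] -> pick v7 -> 66
v10: WRITE b=16  (b history now [(2, 56), (8, 71), (9, 58), (10, 16)])
v11: WRITE b=38  (b history now [(2, 56), (8, 71), (9, 58), (10, 16), (11, 38)])
v12: WRITE a=4  (a history now [(1, 46), (3, 62), (4, 2), (5, 44), (6, 32), (7, 66), (12, 4)])
READ b @v11: history=[(2, 56), (8, 71), (9, 58), (10, 16), (11, 38)] -> pick v11 -> 38
READ a @v1: history=[(1, 46), (3, 62), (4, 2), (5, 44), (6, 32), (7, 66), (12, 4)] -> pick v1 -> 46
READ b @v9: history=[(2, 56), (8, 71), (9, 58), (10, 16), (11, 38)] -> pick v9 -> 58
READ b @v5: history=[(2, 56), (8, 71), (9, 58), (10, 16), (11, 38)] -> pick v2 -> 56
v13: WRITE a=1  (a history now [(1, 46), (3, 62), (4, 2), (5, 44), (6, 32), (7, 66), (12, 4), (13, 1)])
v14: WRITE a=30  (a history now [(1, 46), (3, 62), (4, 2), (5, 44), (6, 32), (7, 66), (12, 4), (13, 1), (14, 30)])
READ b @v5: history=[(2, 56), (8, 71), (9, 58), (10, 16), (11, 38)] -> pick v2 -> 56
v15: WRITE b=60  (b history now [(2, 56), (8, 71), (9, 58), (10, 16), (11, 38), (15, 60)])
READ a @v5: history=[(1, 46), (3, 62), (4, 2), (5, 44), (6, 32), (7, 66), (12, 4), (13, 1), (14, 30)] -> pick v5 -> 44
v16: WRITE a=67  (a history now [(1, 46), (3, 62), (4, 2), (5, 44), (6, 32), (7, 66), (12, 4), (13, 1), (14, 30), (16, 67)])
READ b @v4: history=[(2, 56), (8, 71), (9, 58), (10, 16), (11, 38), (15, 60)] -> pick v2 -> 56
v17: WRITE a=5  (a history now [(1, 46), (3, 62), (4, 2), (5, 44), (6, 32), (7, 66), (12, 4), (13, 1), (14, 30), (16, 67), (17, 5)])
v18: WRITE a=17  (a history now [(1, 46), (3, 62), (4, 2), (5, 44), (6, 32), (7, 66), (12, 4), (13, 1), (14, 30), (16, 67), (17, 5), (18, 17)])
READ b @v14: history=[(2, 56), (8, 71), (9, 58), (10, 16), (11, 38), (15, 60)] -> pick v11 -> 38
v19: WRITE b=3  (b history now [(2, 56), (8, 71), (9, 58), (10, 16), (11, 38), (15, 60), (19, 3)])
READ a @v18: history=[(1, 46), (3, 62), (4, 2), (5, 44), (6, 32), (7, 66), (12, 4), (13, 1), (14, 30), (16, 67), (17, 5), (18, 17)] -> pick v18 -> 17
v20: WRITE a=31  (a history now [(1, 46), (3, 62), (4, 2), (5, 44), (6, 32), (7, 66), (12, 4), (13, 1), (14, 30), (16, 67), (17, 5), (18, 17), (20, 31)])
v21: WRITE a=62  (a history now [(1, 46), (3, 62), (4, 2), (5, 44), (6, 32), (7, 66), (12, 4), (13, 1), (14, 30), (16, 67), (17, 5), (18, 17), (20, 31), (21, 62)])
READ a @v4: history=[(1, 46), (3, 62), (4, 2), (5, 44), (6, 32), (7, 66), (12, 4), (13, 1), (14, 30), (16, 67), (17, 5), (18, 17), (20, 31), (21, 62)] -> pick v4 -> 2
v22: WRITE a=62  (a history now [(1, 46), (3, 62), (4, 2), (5, 44), (6, 32), (7, 66), (12, 4), (13, 1), (14, 30), (16, 67), (17, 5), (18, 17), (20, 31), (21, 62), (22, 62)])

Answer: 46
66
38
46
58
56
56
44
56
38
17
2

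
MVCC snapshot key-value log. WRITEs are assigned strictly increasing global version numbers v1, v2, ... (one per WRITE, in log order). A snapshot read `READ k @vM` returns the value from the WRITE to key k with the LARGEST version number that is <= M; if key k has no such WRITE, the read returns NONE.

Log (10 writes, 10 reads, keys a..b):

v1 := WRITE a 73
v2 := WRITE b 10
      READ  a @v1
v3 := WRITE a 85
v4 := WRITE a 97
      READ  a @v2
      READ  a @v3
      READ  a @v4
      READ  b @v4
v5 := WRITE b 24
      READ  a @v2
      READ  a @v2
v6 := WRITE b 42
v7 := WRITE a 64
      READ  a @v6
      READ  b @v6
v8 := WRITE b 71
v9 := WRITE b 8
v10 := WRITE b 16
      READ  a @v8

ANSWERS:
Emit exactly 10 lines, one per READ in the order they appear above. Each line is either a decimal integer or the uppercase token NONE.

Answer: 73
73
85
97
10
73
73
97
42
64

Derivation:
v1: WRITE a=73  (a history now [(1, 73)])
v2: WRITE b=10  (b history now [(2, 10)])
READ a @v1: history=[(1, 73)] -> pick v1 -> 73
v3: WRITE a=85  (a history now [(1, 73), (3, 85)])
v4: WRITE a=97  (a history now [(1, 73), (3, 85), (4, 97)])
READ a @v2: history=[(1, 73), (3, 85), (4, 97)] -> pick v1 -> 73
READ a @v3: history=[(1, 73), (3, 85), (4, 97)] -> pick v3 -> 85
READ a @v4: history=[(1, 73), (3, 85), (4, 97)] -> pick v4 -> 97
READ b @v4: history=[(2, 10)] -> pick v2 -> 10
v5: WRITE b=24  (b history now [(2, 10), (5, 24)])
READ a @v2: history=[(1, 73), (3, 85), (4, 97)] -> pick v1 -> 73
READ a @v2: history=[(1, 73), (3, 85), (4, 97)] -> pick v1 -> 73
v6: WRITE b=42  (b history now [(2, 10), (5, 24), (6, 42)])
v7: WRITE a=64  (a history now [(1, 73), (3, 85), (4, 97), (7, 64)])
READ a @v6: history=[(1, 73), (3, 85), (4, 97), (7, 64)] -> pick v4 -> 97
READ b @v6: history=[(2, 10), (5, 24), (6, 42)] -> pick v6 -> 42
v8: WRITE b=71  (b history now [(2, 10), (5, 24), (6, 42), (8, 71)])
v9: WRITE b=8  (b history now [(2, 10), (5, 24), (6, 42), (8, 71), (9, 8)])
v10: WRITE b=16  (b history now [(2, 10), (5, 24), (6, 42), (8, 71), (9, 8), (10, 16)])
READ a @v8: history=[(1, 73), (3, 85), (4, 97), (7, 64)] -> pick v7 -> 64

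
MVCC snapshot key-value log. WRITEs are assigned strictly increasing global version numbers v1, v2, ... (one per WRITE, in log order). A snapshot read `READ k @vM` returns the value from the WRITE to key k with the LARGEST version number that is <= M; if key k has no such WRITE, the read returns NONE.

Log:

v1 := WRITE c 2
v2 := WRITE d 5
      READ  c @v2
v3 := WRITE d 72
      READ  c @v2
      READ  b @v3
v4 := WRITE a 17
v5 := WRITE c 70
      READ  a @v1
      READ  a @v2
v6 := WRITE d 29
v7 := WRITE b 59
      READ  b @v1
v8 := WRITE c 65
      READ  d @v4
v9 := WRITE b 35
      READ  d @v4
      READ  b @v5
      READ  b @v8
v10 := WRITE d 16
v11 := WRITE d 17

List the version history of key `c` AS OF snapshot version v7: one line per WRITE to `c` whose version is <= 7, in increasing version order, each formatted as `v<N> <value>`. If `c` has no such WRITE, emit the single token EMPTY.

Scan writes for key=c with version <= 7:
  v1 WRITE c 2 -> keep
  v2 WRITE d 5 -> skip
  v3 WRITE d 72 -> skip
  v4 WRITE a 17 -> skip
  v5 WRITE c 70 -> keep
  v6 WRITE d 29 -> skip
  v7 WRITE b 59 -> skip
  v8 WRITE c 65 -> drop (> snap)
  v9 WRITE b 35 -> skip
  v10 WRITE d 16 -> skip
  v11 WRITE d 17 -> skip
Collected: [(1, 2), (5, 70)]

Answer: v1 2
v5 70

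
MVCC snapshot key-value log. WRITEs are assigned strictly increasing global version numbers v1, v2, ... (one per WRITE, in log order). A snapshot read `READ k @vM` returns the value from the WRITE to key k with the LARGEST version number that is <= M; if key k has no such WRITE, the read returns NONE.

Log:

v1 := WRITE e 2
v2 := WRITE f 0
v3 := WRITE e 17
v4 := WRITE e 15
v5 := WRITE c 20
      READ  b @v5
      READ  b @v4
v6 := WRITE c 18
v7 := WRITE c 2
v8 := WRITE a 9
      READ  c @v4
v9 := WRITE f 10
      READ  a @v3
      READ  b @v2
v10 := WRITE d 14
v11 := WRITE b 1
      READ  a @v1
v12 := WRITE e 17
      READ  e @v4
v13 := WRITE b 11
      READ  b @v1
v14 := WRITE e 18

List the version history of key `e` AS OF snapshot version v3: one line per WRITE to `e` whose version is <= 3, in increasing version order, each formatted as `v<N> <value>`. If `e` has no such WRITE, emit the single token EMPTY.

Answer: v1 2
v3 17

Derivation:
Scan writes for key=e with version <= 3:
  v1 WRITE e 2 -> keep
  v2 WRITE f 0 -> skip
  v3 WRITE e 17 -> keep
  v4 WRITE e 15 -> drop (> snap)
  v5 WRITE c 20 -> skip
  v6 WRITE c 18 -> skip
  v7 WRITE c 2 -> skip
  v8 WRITE a 9 -> skip
  v9 WRITE f 10 -> skip
  v10 WRITE d 14 -> skip
  v11 WRITE b 1 -> skip
  v12 WRITE e 17 -> drop (> snap)
  v13 WRITE b 11 -> skip
  v14 WRITE e 18 -> drop (> snap)
Collected: [(1, 2), (3, 17)]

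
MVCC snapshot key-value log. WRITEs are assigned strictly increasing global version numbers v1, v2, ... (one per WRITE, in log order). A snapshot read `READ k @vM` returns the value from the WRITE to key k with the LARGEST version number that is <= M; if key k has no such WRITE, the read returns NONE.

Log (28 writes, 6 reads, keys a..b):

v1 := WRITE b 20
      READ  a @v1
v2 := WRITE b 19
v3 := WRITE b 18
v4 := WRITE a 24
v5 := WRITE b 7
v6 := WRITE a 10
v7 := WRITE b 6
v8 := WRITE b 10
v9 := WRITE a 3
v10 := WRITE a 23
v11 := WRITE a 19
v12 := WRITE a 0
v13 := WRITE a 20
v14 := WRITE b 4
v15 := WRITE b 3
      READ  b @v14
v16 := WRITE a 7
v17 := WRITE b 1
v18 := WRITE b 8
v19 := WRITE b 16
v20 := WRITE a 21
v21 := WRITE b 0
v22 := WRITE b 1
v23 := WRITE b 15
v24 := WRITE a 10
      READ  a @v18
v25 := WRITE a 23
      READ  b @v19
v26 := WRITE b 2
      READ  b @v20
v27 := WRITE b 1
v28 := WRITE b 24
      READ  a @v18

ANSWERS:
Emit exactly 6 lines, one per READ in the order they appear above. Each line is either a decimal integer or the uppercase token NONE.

Answer: NONE
4
7
16
16
7

Derivation:
v1: WRITE b=20  (b history now [(1, 20)])
READ a @v1: history=[] -> no version <= 1 -> NONE
v2: WRITE b=19  (b history now [(1, 20), (2, 19)])
v3: WRITE b=18  (b history now [(1, 20), (2, 19), (3, 18)])
v4: WRITE a=24  (a history now [(4, 24)])
v5: WRITE b=7  (b history now [(1, 20), (2, 19), (3, 18), (5, 7)])
v6: WRITE a=10  (a history now [(4, 24), (6, 10)])
v7: WRITE b=6  (b history now [(1, 20), (2, 19), (3, 18), (5, 7), (7, 6)])
v8: WRITE b=10  (b history now [(1, 20), (2, 19), (3, 18), (5, 7), (7, 6), (8, 10)])
v9: WRITE a=3  (a history now [(4, 24), (6, 10), (9, 3)])
v10: WRITE a=23  (a history now [(4, 24), (6, 10), (9, 3), (10, 23)])
v11: WRITE a=19  (a history now [(4, 24), (6, 10), (9, 3), (10, 23), (11, 19)])
v12: WRITE a=0  (a history now [(4, 24), (6, 10), (9, 3), (10, 23), (11, 19), (12, 0)])
v13: WRITE a=20  (a history now [(4, 24), (6, 10), (9, 3), (10, 23), (11, 19), (12, 0), (13, 20)])
v14: WRITE b=4  (b history now [(1, 20), (2, 19), (3, 18), (5, 7), (7, 6), (8, 10), (14, 4)])
v15: WRITE b=3  (b history now [(1, 20), (2, 19), (3, 18), (5, 7), (7, 6), (8, 10), (14, 4), (15, 3)])
READ b @v14: history=[(1, 20), (2, 19), (3, 18), (5, 7), (7, 6), (8, 10), (14, 4), (15, 3)] -> pick v14 -> 4
v16: WRITE a=7  (a history now [(4, 24), (6, 10), (9, 3), (10, 23), (11, 19), (12, 0), (13, 20), (16, 7)])
v17: WRITE b=1  (b history now [(1, 20), (2, 19), (3, 18), (5, 7), (7, 6), (8, 10), (14, 4), (15, 3), (17, 1)])
v18: WRITE b=8  (b history now [(1, 20), (2, 19), (3, 18), (5, 7), (7, 6), (8, 10), (14, 4), (15, 3), (17, 1), (18, 8)])
v19: WRITE b=16  (b history now [(1, 20), (2, 19), (3, 18), (5, 7), (7, 6), (8, 10), (14, 4), (15, 3), (17, 1), (18, 8), (19, 16)])
v20: WRITE a=21  (a history now [(4, 24), (6, 10), (9, 3), (10, 23), (11, 19), (12, 0), (13, 20), (16, 7), (20, 21)])
v21: WRITE b=0  (b history now [(1, 20), (2, 19), (3, 18), (5, 7), (7, 6), (8, 10), (14, 4), (15, 3), (17, 1), (18, 8), (19, 16), (21, 0)])
v22: WRITE b=1  (b history now [(1, 20), (2, 19), (3, 18), (5, 7), (7, 6), (8, 10), (14, 4), (15, 3), (17, 1), (18, 8), (19, 16), (21, 0), (22, 1)])
v23: WRITE b=15  (b history now [(1, 20), (2, 19), (3, 18), (5, 7), (7, 6), (8, 10), (14, 4), (15, 3), (17, 1), (18, 8), (19, 16), (21, 0), (22, 1), (23, 15)])
v24: WRITE a=10  (a history now [(4, 24), (6, 10), (9, 3), (10, 23), (11, 19), (12, 0), (13, 20), (16, 7), (20, 21), (24, 10)])
READ a @v18: history=[(4, 24), (6, 10), (9, 3), (10, 23), (11, 19), (12, 0), (13, 20), (16, 7), (20, 21), (24, 10)] -> pick v16 -> 7
v25: WRITE a=23  (a history now [(4, 24), (6, 10), (9, 3), (10, 23), (11, 19), (12, 0), (13, 20), (16, 7), (20, 21), (24, 10), (25, 23)])
READ b @v19: history=[(1, 20), (2, 19), (3, 18), (5, 7), (7, 6), (8, 10), (14, 4), (15, 3), (17, 1), (18, 8), (19, 16), (21, 0), (22, 1), (23, 15)] -> pick v19 -> 16
v26: WRITE b=2  (b history now [(1, 20), (2, 19), (3, 18), (5, 7), (7, 6), (8, 10), (14, 4), (15, 3), (17, 1), (18, 8), (19, 16), (21, 0), (22, 1), (23, 15), (26, 2)])
READ b @v20: history=[(1, 20), (2, 19), (3, 18), (5, 7), (7, 6), (8, 10), (14, 4), (15, 3), (17, 1), (18, 8), (19, 16), (21, 0), (22, 1), (23, 15), (26, 2)] -> pick v19 -> 16
v27: WRITE b=1  (b history now [(1, 20), (2, 19), (3, 18), (5, 7), (7, 6), (8, 10), (14, 4), (15, 3), (17, 1), (18, 8), (19, 16), (21, 0), (22, 1), (23, 15), (26, 2), (27, 1)])
v28: WRITE b=24  (b history now [(1, 20), (2, 19), (3, 18), (5, 7), (7, 6), (8, 10), (14, 4), (15, 3), (17, 1), (18, 8), (19, 16), (21, 0), (22, 1), (23, 15), (26, 2), (27, 1), (28, 24)])
READ a @v18: history=[(4, 24), (6, 10), (9, 3), (10, 23), (11, 19), (12, 0), (13, 20), (16, 7), (20, 21), (24, 10), (25, 23)] -> pick v16 -> 7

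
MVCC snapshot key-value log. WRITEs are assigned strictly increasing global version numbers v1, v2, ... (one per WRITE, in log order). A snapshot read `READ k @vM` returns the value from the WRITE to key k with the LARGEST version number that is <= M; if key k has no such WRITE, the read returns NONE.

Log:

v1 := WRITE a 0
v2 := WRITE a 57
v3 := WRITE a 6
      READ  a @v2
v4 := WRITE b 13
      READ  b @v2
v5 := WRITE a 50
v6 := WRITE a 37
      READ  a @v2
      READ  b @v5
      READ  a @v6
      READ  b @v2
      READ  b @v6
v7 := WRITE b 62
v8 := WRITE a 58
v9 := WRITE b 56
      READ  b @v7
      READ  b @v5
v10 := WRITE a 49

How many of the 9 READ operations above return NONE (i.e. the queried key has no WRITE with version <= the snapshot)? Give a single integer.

v1: WRITE a=0  (a history now [(1, 0)])
v2: WRITE a=57  (a history now [(1, 0), (2, 57)])
v3: WRITE a=6  (a history now [(1, 0), (2, 57), (3, 6)])
READ a @v2: history=[(1, 0), (2, 57), (3, 6)] -> pick v2 -> 57
v4: WRITE b=13  (b history now [(4, 13)])
READ b @v2: history=[(4, 13)] -> no version <= 2 -> NONE
v5: WRITE a=50  (a history now [(1, 0), (2, 57), (3, 6), (5, 50)])
v6: WRITE a=37  (a history now [(1, 0), (2, 57), (3, 6), (5, 50), (6, 37)])
READ a @v2: history=[(1, 0), (2, 57), (3, 6), (5, 50), (6, 37)] -> pick v2 -> 57
READ b @v5: history=[(4, 13)] -> pick v4 -> 13
READ a @v6: history=[(1, 0), (2, 57), (3, 6), (5, 50), (6, 37)] -> pick v6 -> 37
READ b @v2: history=[(4, 13)] -> no version <= 2 -> NONE
READ b @v6: history=[(4, 13)] -> pick v4 -> 13
v7: WRITE b=62  (b history now [(4, 13), (7, 62)])
v8: WRITE a=58  (a history now [(1, 0), (2, 57), (3, 6), (5, 50), (6, 37), (8, 58)])
v9: WRITE b=56  (b history now [(4, 13), (7, 62), (9, 56)])
READ b @v7: history=[(4, 13), (7, 62), (9, 56)] -> pick v7 -> 62
READ b @v5: history=[(4, 13), (7, 62), (9, 56)] -> pick v4 -> 13
v10: WRITE a=49  (a history now [(1, 0), (2, 57), (3, 6), (5, 50), (6, 37), (8, 58), (10, 49)])
Read results in order: ['57', 'NONE', '57', '13', '37', 'NONE', '13', '62', '13']
NONE count = 2

Answer: 2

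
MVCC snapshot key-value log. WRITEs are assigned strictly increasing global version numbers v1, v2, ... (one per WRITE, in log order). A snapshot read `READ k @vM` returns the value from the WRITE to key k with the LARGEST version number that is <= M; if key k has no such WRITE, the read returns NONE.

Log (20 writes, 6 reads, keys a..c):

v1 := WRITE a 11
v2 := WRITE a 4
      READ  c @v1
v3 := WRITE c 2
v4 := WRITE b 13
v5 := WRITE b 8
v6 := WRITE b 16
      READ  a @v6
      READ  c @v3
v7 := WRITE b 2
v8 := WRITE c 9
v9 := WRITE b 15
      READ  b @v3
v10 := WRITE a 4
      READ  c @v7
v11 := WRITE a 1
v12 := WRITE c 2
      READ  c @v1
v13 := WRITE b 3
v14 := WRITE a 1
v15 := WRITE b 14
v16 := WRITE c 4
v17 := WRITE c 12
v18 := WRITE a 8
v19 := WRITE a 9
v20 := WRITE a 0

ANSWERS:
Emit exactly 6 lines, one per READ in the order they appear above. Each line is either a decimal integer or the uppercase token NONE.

Answer: NONE
4
2
NONE
2
NONE

Derivation:
v1: WRITE a=11  (a history now [(1, 11)])
v2: WRITE a=4  (a history now [(1, 11), (2, 4)])
READ c @v1: history=[] -> no version <= 1 -> NONE
v3: WRITE c=2  (c history now [(3, 2)])
v4: WRITE b=13  (b history now [(4, 13)])
v5: WRITE b=8  (b history now [(4, 13), (5, 8)])
v6: WRITE b=16  (b history now [(4, 13), (5, 8), (6, 16)])
READ a @v6: history=[(1, 11), (2, 4)] -> pick v2 -> 4
READ c @v3: history=[(3, 2)] -> pick v3 -> 2
v7: WRITE b=2  (b history now [(4, 13), (5, 8), (6, 16), (7, 2)])
v8: WRITE c=9  (c history now [(3, 2), (8, 9)])
v9: WRITE b=15  (b history now [(4, 13), (5, 8), (6, 16), (7, 2), (9, 15)])
READ b @v3: history=[(4, 13), (5, 8), (6, 16), (7, 2), (9, 15)] -> no version <= 3 -> NONE
v10: WRITE a=4  (a history now [(1, 11), (2, 4), (10, 4)])
READ c @v7: history=[(3, 2), (8, 9)] -> pick v3 -> 2
v11: WRITE a=1  (a history now [(1, 11), (2, 4), (10, 4), (11, 1)])
v12: WRITE c=2  (c history now [(3, 2), (8, 9), (12, 2)])
READ c @v1: history=[(3, 2), (8, 9), (12, 2)] -> no version <= 1 -> NONE
v13: WRITE b=3  (b history now [(4, 13), (5, 8), (6, 16), (7, 2), (9, 15), (13, 3)])
v14: WRITE a=1  (a history now [(1, 11), (2, 4), (10, 4), (11, 1), (14, 1)])
v15: WRITE b=14  (b history now [(4, 13), (5, 8), (6, 16), (7, 2), (9, 15), (13, 3), (15, 14)])
v16: WRITE c=4  (c history now [(3, 2), (8, 9), (12, 2), (16, 4)])
v17: WRITE c=12  (c history now [(3, 2), (8, 9), (12, 2), (16, 4), (17, 12)])
v18: WRITE a=8  (a history now [(1, 11), (2, 4), (10, 4), (11, 1), (14, 1), (18, 8)])
v19: WRITE a=9  (a history now [(1, 11), (2, 4), (10, 4), (11, 1), (14, 1), (18, 8), (19, 9)])
v20: WRITE a=0  (a history now [(1, 11), (2, 4), (10, 4), (11, 1), (14, 1), (18, 8), (19, 9), (20, 0)])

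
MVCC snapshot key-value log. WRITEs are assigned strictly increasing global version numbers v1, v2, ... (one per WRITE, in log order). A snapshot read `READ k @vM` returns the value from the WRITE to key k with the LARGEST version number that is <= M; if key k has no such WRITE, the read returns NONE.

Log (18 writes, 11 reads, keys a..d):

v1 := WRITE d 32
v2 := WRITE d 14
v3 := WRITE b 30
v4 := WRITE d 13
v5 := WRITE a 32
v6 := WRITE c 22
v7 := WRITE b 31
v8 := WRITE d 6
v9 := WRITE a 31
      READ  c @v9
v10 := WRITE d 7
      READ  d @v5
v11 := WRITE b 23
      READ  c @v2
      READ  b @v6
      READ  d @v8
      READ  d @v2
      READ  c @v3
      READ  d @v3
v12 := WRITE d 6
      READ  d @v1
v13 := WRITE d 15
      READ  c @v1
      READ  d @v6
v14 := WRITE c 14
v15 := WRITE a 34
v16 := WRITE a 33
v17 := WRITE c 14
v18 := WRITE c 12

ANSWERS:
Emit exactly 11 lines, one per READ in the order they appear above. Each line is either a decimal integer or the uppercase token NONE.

Answer: 22
13
NONE
30
6
14
NONE
14
32
NONE
13

Derivation:
v1: WRITE d=32  (d history now [(1, 32)])
v2: WRITE d=14  (d history now [(1, 32), (2, 14)])
v3: WRITE b=30  (b history now [(3, 30)])
v4: WRITE d=13  (d history now [(1, 32), (2, 14), (4, 13)])
v5: WRITE a=32  (a history now [(5, 32)])
v6: WRITE c=22  (c history now [(6, 22)])
v7: WRITE b=31  (b history now [(3, 30), (7, 31)])
v8: WRITE d=6  (d history now [(1, 32), (2, 14), (4, 13), (8, 6)])
v9: WRITE a=31  (a history now [(5, 32), (9, 31)])
READ c @v9: history=[(6, 22)] -> pick v6 -> 22
v10: WRITE d=7  (d history now [(1, 32), (2, 14), (4, 13), (8, 6), (10, 7)])
READ d @v5: history=[(1, 32), (2, 14), (4, 13), (8, 6), (10, 7)] -> pick v4 -> 13
v11: WRITE b=23  (b history now [(3, 30), (7, 31), (11, 23)])
READ c @v2: history=[(6, 22)] -> no version <= 2 -> NONE
READ b @v6: history=[(3, 30), (7, 31), (11, 23)] -> pick v3 -> 30
READ d @v8: history=[(1, 32), (2, 14), (4, 13), (8, 6), (10, 7)] -> pick v8 -> 6
READ d @v2: history=[(1, 32), (2, 14), (4, 13), (8, 6), (10, 7)] -> pick v2 -> 14
READ c @v3: history=[(6, 22)] -> no version <= 3 -> NONE
READ d @v3: history=[(1, 32), (2, 14), (4, 13), (8, 6), (10, 7)] -> pick v2 -> 14
v12: WRITE d=6  (d history now [(1, 32), (2, 14), (4, 13), (8, 6), (10, 7), (12, 6)])
READ d @v1: history=[(1, 32), (2, 14), (4, 13), (8, 6), (10, 7), (12, 6)] -> pick v1 -> 32
v13: WRITE d=15  (d history now [(1, 32), (2, 14), (4, 13), (8, 6), (10, 7), (12, 6), (13, 15)])
READ c @v1: history=[(6, 22)] -> no version <= 1 -> NONE
READ d @v6: history=[(1, 32), (2, 14), (4, 13), (8, 6), (10, 7), (12, 6), (13, 15)] -> pick v4 -> 13
v14: WRITE c=14  (c history now [(6, 22), (14, 14)])
v15: WRITE a=34  (a history now [(5, 32), (9, 31), (15, 34)])
v16: WRITE a=33  (a history now [(5, 32), (9, 31), (15, 34), (16, 33)])
v17: WRITE c=14  (c history now [(6, 22), (14, 14), (17, 14)])
v18: WRITE c=12  (c history now [(6, 22), (14, 14), (17, 14), (18, 12)])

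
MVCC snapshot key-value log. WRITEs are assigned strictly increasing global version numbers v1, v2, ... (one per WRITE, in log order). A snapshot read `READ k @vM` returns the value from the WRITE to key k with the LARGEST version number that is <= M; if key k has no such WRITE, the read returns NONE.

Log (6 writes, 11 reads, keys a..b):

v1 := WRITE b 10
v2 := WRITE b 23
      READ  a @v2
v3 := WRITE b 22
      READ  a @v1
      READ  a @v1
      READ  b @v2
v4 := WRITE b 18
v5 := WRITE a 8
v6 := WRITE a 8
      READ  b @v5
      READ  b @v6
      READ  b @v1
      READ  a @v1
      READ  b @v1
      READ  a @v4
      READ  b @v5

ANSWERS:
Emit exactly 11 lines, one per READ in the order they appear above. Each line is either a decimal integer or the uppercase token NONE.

v1: WRITE b=10  (b history now [(1, 10)])
v2: WRITE b=23  (b history now [(1, 10), (2, 23)])
READ a @v2: history=[] -> no version <= 2 -> NONE
v3: WRITE b=22  (b history now [(1, 10), (2, 23), (3, 22)])
READ a @v1: history=[] -> no version <= 1 -> NONE
READ a @v1: history=[] -> no version <= 1 -> NONE
READ b @v2: history=[(1, 10), (2, 23), (3, 22)] -> pick v2 -> 23
v4: WRITE b=18  (b history now [(1, 10), (2, 23), (3, 22), (4, 18)])
v5: WRITE a=8  (a history now [(5, 8)])
v6: WRITE a=8  (a history now [(5, 8), (6, 8)])
READ b @v5: history=[(1, 10), (2, 23), (3, 22), (4, 18)] -> pick v4 -> 18
READ b @v6: history=[(1, 10), (2, 23), (3, 22), (4, 18)] -> pick v4 -> 18
READ b @v1: history=[(1, 10), (2, 23), (3, 22), (4, 18)] -> pick v1 -> 10
READ a @v1: history=[(5, 8), (6, 8)] -> no version <= 1 -> NONE
READ b @v1: history=[(1, 10), (2, 23), (3, 22), (4, 18)] -> pick v1 -> 10
READ a @v4: history=[(5, 8), (6, 8)] -> no version <= 4 -> NONE
READ b @v5: history=[(1, 10), (2, 23), (3, 22), (4, 18)] -> pick v4 -> 18

Answer: NONE
NONE
NONE
23
18
18
10
NONE
10
NONE
18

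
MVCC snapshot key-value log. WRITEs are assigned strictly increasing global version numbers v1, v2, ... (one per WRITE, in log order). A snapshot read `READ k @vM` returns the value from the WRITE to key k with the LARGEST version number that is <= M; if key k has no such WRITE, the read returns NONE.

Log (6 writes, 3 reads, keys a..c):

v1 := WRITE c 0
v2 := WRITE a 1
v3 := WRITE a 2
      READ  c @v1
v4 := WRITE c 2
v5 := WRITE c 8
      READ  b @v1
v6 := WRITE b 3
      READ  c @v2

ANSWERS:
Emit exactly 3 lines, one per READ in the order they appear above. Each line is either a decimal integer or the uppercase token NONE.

Answer: 0
NONE
0

Derivation:
v1: WRITE c=0  (c history now [(1, 0)])
v2: WRITE a=1  (a history now [(2, 1)])
v3: WRITE a=2  (a history now [(2, 1), (3, 2)])
READ c @v1: history=[(1, 0)] -> pick v1 -> 0
v4: WRITE c=2  (c history now [(1, 0), (4, 2)])
v5: WRITE c=8  (c history now [(1, 0), (4, 2), (5, 8)])
READ b @v1: history=[] -> no version <= 1 -> NONE
v6: WRITE b=3  (b history now [(6, 3)])
READ c @v2: history=[(1, 0), (4, 2), (5, 8)] -> pick v1 -> 0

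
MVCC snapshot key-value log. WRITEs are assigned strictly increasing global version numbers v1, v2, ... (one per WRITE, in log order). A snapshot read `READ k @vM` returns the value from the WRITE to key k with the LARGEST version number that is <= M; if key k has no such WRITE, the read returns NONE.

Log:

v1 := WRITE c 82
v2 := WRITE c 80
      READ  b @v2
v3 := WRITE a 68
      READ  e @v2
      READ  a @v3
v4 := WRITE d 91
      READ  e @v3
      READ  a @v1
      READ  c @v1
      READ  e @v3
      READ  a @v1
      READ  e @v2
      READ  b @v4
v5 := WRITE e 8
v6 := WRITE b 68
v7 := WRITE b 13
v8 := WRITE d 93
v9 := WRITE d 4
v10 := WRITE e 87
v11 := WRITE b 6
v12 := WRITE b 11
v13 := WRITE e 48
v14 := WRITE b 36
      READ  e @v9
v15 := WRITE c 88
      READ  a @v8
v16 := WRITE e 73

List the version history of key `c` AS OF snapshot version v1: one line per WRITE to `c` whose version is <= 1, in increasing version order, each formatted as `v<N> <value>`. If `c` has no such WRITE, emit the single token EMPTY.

Answer: v1 82

Derivation:
Scan writes for key=c with version <= 1:
  v1 WRITE c 82 -> keep
  v2 WRITE c 80 -> drop (> snap)
  v3 WRITE a 68 -> skip
  v4 WRITE d 91 -> skip
  v5 WRITE e 8 -> skip
  v6 WRITE b 68 -> skip
  v7 WRITE b 13 -> skip
  v8 WRITE d 93 -> skip
  v9 WRITE d 4 -> skip
  v10 WRITE e 87 -> skip
  v11 WRITE b 6 -> skip
  v12 WRITE b 11 -> skip
  v13 WRITE e 48 -> skip
  v14 WRITE b 36 -> skip
  v15 WRITE c 88 -> drop (> snap)
  v16 WRITE e 73 -> skip
Collected: [(1, 82)]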